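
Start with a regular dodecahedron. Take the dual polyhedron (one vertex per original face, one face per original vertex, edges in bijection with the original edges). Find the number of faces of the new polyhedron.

The base solid has V = 20, E = 30, F = 12.
The dual swaps V and F and preserves E: V′ = F = 12, E′ = E = 30, F′ = V = 20.

20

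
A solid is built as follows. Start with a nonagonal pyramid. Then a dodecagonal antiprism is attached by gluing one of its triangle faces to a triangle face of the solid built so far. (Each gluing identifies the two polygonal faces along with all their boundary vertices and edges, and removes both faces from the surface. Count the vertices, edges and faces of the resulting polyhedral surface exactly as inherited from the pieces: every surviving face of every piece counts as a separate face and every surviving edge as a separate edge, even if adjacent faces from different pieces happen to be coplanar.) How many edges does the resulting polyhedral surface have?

63

A nonagonal pyramid: V=10, E=18, F=10.
Attach a dodecagonal antiprism (V=24, E=48, F=26) along a 3-gon: merge 3 vertices and 3 edges, delete both glued faces → V=31, E=63, F=34.
Check: V − E + F = 31 − 63 + 34 = 2.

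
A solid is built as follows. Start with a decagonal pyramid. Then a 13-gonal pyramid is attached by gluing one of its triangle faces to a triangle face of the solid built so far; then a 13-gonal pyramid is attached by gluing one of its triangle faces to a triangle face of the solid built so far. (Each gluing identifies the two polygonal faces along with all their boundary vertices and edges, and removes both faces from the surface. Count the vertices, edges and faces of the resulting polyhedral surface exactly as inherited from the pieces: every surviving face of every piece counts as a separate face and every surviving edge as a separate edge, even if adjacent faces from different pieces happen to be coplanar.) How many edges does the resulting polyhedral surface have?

66

A decagonal pyramid: V=11, E=20, F=11.
Attach a 13-gonal pyramid (V=14, E=26, F=14) along a 3-gon: merge 3 vertices and 3 edges, delete both glued faces → V=22, E=43, F=23.
Attach a 13-gonal pyramid (V=14, E=26, F=14) along a 3-gon: merge 3 vertices and 3 edges, delete both glued faces → V=33, E=66, F=35.
Check: V − E + F = 33 − 66 + 35 = 2.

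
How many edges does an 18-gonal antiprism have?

72

An antiprism on an n-gon has two n-gon caps and 2n triangles: V = 2·18 = 36, E = 4·18 = 72, F = 2·18 + 2 = 38.
Check: V − E + F = 36 − 72 + 38 = 2.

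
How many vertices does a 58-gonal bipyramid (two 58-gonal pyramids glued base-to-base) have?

A bipyramid over an n-gon has 2n triangular faces and n + 2 vertices: V = 58 + 2 = 60, E = 3·58 = 174, F = 2·58 = 116.

60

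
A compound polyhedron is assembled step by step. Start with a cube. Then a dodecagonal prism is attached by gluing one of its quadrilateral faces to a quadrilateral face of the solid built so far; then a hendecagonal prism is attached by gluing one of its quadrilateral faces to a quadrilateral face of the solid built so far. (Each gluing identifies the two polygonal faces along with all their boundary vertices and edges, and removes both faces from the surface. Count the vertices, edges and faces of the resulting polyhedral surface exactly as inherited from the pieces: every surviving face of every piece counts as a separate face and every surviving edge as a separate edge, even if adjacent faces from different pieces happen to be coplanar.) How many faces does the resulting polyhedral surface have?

29

A cube: V=8, E=12, F=6.
Attach a dodecagonal prism (V=24, E=36, F=14) along a 4-gon: merge 4 vertices and 4 edges, delete both glued faces → V=28, E=44, F=18.
Attach a hendecagonal prism (V=22, E=33, F=13) along a 4-gon: merge 4 vertices and 4 edges, delete both glued faces → V=46, E=73, F=29.
Check: V − E + F = 46 − 73 + 29 = 2.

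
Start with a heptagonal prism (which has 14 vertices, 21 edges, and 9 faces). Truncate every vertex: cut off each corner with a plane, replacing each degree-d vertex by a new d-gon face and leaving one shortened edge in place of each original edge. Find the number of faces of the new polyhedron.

Truncation replaces each original edge-end by a new vertex, so V′ = 2E = 42.
Each original edge survives, and each old vertex of degree d contributes d new edges; summing degrees gives Σd = 2E, so E′ = E + 2E = 3E = 63.
Each original face survives and each original vertex becomes one new face: F′ = F + V = 23.

23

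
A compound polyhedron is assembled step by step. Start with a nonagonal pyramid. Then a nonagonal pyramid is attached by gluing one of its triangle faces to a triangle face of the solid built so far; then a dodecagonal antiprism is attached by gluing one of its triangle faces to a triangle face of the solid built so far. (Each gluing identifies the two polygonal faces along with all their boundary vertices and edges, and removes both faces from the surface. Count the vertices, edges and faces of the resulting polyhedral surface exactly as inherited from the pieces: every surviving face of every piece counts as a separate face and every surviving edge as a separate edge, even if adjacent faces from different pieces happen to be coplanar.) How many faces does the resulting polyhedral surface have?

A nonagonal pyramid: V=10, E=18, F=10.
Attach a nonagonal pyramid (V=10, E=18, F=10) along a 3-gon: merge 3 vertices and 3 edges, delete both glued faces → V=17, E=33, F=18.
Attach a dodecagonal antiprism (V=24, E=48, F=26) along a 3-gon: merge 3 vertices and 3 edges, delete both glued faces → V=38, E=78, F=42.
Check: V − E + F = 38 − 78 + 42 = 2.

42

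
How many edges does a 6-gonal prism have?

A prism on an n-gon has two n-gon bases and n rectangular sides: V = 2·6 = 12, E = 3·6 = 18, F = 6 + 2 = 8.

18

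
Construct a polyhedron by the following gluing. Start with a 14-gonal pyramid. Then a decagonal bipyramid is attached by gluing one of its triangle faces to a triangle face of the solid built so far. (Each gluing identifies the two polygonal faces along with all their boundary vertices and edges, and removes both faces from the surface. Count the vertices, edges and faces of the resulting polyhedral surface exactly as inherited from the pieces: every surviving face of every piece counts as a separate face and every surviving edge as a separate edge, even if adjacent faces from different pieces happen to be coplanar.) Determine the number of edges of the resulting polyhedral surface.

55

A 14-gonal pyramid: V=15, E=28, F=15.
Attach a decagonal bipyramid (V=12, E=30, F=20) along a 3-gon: merge 3 vertices and 3 edges, delete both glued faces → V=24, E=55, F=33.
Check: V − E + F = 24 − 55 + 33 = 2.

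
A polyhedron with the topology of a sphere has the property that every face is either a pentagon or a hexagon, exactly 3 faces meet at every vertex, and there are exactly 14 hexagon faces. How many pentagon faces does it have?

Let x be the number of pentagons; then F = 14 + x.
Edge–face incidences: 2E = 6·14 + 5·x = 84 + 5x.
Every vertex has degree 3, so 3V = 2E.
Euler: V − E + F = 2 ⇒ (2E)/3 − E + (14 + x) = 2.
Multiply by 6: 2·(2E) − 3·(2E) + 6·(14 + x) = 12, i.e. 84 + 6x − (84 + 5x) = 12.
Collecting terms: x = 12.
Then 2E = 84 + 5·12 = 144, so E = 72, V = 2E/3 = 48, F = 14 + 12 = 26.

12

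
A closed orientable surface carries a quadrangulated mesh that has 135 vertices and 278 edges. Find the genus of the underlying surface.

Every face is a square and each edge borders two faces, so 4F = 2·278, giving F = 139.
χ = V − E + F = 135 − 278 + 139 = -4.
For a closed orientable surface χ = 2 − 2g, so g = (2 − (-4))/2 = 3.

3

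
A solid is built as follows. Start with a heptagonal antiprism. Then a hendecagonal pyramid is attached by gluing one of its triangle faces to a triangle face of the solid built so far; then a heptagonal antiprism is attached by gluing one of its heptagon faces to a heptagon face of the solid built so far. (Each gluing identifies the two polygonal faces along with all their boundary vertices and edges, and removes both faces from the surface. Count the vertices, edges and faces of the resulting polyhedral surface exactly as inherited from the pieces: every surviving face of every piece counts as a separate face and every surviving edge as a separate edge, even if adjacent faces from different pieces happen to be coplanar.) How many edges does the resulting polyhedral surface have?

68

A heptagonal antiprism: V=14, E=28, F=16.
Attach a hendecagonal pyramid (V=12, E=22, F=12) along a 3-gon: merge 3 vertices and 3 edges, delete both glued faces → V=23, E=47, F=26.
Attach a heptagonal antiprism (V=14, E=28, F=16) along a 7-gon: merge 7 vertices and 7 edges, delete both glued faces → V=30, E=68, F=40.
Check: V − E + F = 30 − 68 + 40 = 2.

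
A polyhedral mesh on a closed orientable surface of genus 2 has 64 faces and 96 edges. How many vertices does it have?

For a closed orientable surface of genus 2, χ = 2 − 2·2 = -2.
V = -2 + E − F = -2 + 96 − 64 = 30.

30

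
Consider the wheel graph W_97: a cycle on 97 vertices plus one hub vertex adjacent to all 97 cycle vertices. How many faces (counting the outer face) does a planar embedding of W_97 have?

98

W_97 has V = 97 + 1 = 98 vertices and E = 2·97 = 194 edges.
By Euler's formula F = 2 − V + E = 2 − 98 + 194 = 98.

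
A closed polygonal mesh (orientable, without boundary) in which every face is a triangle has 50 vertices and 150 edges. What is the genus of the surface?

1

Every face is a triangle and each edge borders two faces, so 3F = 2·150, giving F = 100.
χ = V − E + F = 50 − 150 + 100 = 0.
For a closed orientable surface χ = 2 − 2g, so g = (2 − (0))/2 = 1.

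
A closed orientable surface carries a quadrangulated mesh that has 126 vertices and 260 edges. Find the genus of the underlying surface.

3

Every face is a square and each edge borders two faces, so 4F = 2·260, giving F = 130.
χ = V − E + F = 126 − 260 + 130 = -4.
For a closed orientable surface χ = 2 − 2g, so g = (2 − (-4))/2 = 3.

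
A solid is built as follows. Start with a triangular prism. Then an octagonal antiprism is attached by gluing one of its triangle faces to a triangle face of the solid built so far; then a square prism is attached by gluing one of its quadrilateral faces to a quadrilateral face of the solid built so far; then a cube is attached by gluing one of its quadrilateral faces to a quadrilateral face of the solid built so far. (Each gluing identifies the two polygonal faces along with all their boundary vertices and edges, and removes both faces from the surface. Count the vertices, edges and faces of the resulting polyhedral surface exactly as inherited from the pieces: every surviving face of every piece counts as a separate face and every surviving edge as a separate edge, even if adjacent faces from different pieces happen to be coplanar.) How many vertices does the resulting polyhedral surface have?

A triangular prism: V=6, E=9, F=5.
Attach an octagonal antiprism (V=16, E=32, F=18) along a 3-gon: merge 3 vertices and 3 edges, delete both glued faces → V=19, E=38, F=21.
Attach a square prism (V=8, E=12, F=6) along a 4-gon: merge 4 vertices and 4 edges, delete both glued faces → V=23, E=46, F=25.
Attach a cube (V=8, E=12, F=6) along a 4-gon: merge 4 vertices and 4 edges, delete both glued faces → V=27, E=54, F=29.
Check: V − E + F = 27 − 54 + 29 = 2.

27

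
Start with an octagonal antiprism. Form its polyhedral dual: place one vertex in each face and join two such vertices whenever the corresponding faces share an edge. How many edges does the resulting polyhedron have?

32

The base solid has V = 16, E = 32, F = 18.
The dual swaps V and F and preserves E: V′ = F = 18, E′ = E = 32, F′ = V = 16.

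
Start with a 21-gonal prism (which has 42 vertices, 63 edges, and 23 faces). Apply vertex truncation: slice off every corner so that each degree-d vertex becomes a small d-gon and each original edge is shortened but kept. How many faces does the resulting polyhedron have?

Truncation replaces each original edge-end by a new vertex, so V′ = 2E = 126.
Each original edge survives, and each old vertex of degree d contributes d new edges; summing degrees gives Σd = 2E, so E′ = E + 2E = 3E = 189.
Each original face survives and each original vertex becomes one new face: F′ = F + V = 65.

65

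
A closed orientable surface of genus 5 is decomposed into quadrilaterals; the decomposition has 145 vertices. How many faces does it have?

153

χ = 2 − 2·5 = -8, and every face is a square so 4F = 2E.
V − E + F = -8 with E = 4F/2 gives 145 − (4/2 − 1)·F = -8, so F = 153 and E = 306.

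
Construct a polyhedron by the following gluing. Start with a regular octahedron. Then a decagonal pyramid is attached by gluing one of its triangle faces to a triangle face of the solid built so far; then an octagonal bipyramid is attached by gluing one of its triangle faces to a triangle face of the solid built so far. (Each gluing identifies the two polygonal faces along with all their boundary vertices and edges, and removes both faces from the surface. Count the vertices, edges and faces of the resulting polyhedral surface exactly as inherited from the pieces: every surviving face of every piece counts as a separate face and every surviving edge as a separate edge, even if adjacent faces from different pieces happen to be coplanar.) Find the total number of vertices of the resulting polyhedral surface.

21

A regular octahedron: V=6, E=12, F=8.
Attach a decagonal pyramid (V=11, E=20, F=11) along a 3-gon: merge 3 vertices and 3 edges, delete both glued faces → V=14, E=29, F=17.
Attach an octagonal bipyramid (V=10, E=24, F=16) along a 3-gon: merge 3 vertices and 3 edges, delete both glued faces → V=21, E=50, F=31.
Check: V − E + F = 21 − 50 + 31 = 2.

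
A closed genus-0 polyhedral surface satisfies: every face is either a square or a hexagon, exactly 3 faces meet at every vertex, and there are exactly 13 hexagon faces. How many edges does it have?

51

Let x be the number of squares; then F = 13 + x.
Edge–face incidences: 2E = 6·13 + 4·x = 78 + 4x.
Every vertex has degree 3, so 3V = 2E.
Euler: V − E + F = 2 ⇒ (2E)/3 − E + (13 + x) = 2.
Multiply by 6: 2·(2E) − 3·(2E) + 6·(13 + x) = 12, i.e. 78 + 6x − (78 + 4x) = 12.
Collecting terms: 2x = 12, so x = 6.
Then 2E = 78 + 4·6 = 102, so E = 51, V = 2E/3 = 34, F = 13 + 6 = 19.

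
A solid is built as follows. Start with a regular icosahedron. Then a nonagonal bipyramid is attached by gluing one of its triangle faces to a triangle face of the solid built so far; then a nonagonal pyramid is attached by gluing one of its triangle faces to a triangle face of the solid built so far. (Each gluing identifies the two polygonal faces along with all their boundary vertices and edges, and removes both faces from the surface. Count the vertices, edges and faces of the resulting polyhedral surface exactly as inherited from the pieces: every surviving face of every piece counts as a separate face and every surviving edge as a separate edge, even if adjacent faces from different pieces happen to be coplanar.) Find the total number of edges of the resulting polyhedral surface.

A regular icosahedron: V=12, E=30, F=20.
Attach a nonagonal bipyramid (V=11, E=27, F=18) along a 3-gon: merge 3 vertices and 3 edges, delete both glued faces → V=20, E=54, F=36.
Attach a nonagonal pyramid (V=10, E=18, F=10) along a 3-gon: merge 3 vertices and 3 edges, delete both glued faces → V=27, E=69, F=44.
Check: V − E + F = 27 − 69 + 44 = 2.

69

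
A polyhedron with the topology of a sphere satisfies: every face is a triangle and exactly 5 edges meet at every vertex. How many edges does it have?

30

Each face has 3 edges and each edge borders two faces, so 2E = 3F.
Each vertex has degree 5, so 5V = 2E and hence V = 3F/5.
Euler: V − E + F = 2 ⇒ (3F/5) − (3F/2) + F = 2.
Multiply by 10: (6 − 15 + 10)F = 20, i.e. 1F = 20.
So F = 20, E = 3·20/2 = 30, V = 3·20/5 = 12.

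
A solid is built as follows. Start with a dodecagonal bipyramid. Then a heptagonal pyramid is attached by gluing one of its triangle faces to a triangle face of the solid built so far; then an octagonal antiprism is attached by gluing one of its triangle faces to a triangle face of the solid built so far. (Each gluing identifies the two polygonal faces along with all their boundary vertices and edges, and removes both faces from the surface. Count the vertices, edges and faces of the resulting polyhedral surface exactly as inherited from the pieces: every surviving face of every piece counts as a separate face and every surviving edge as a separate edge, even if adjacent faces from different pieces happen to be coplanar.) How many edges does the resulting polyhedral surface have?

76

A dodecagonal bipyramid: V=14, E=36, F=24.
Attach a heptagonal pyramid (V=8, E=14, F=8) along a 3-gon: merge 3 vertices and 3 edges, delete both glued faces → V=19, E=47, F=30.
Attach an octagonal antiprism (V=16, E=32, F=18) along a 3-gon: merge 3 vertices and 3 edges, delete both glued faces → V=32, E=76, F=46.
Check: V − E + F = 32 − 76 + 46 = 2.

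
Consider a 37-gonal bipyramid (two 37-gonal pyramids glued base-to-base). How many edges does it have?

A bipyramid over an n-gon has 2n triangular faces and n + 2 vertices: V = 37 + 2 = 39, E = 3·37 = 111, F = 2·37 = 74.

111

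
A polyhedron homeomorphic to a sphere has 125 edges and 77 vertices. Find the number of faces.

Here V − E + F = 2.
F = 2 − V + E = 2 − 77 + 125 = 50.

50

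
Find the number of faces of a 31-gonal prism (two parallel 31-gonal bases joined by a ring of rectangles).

33

A prism on an n-gon has two n-gon bases and n rectangular sides: V = 2·31 = 62, E = 3·31 = 93, F = 31 + 2 = 33.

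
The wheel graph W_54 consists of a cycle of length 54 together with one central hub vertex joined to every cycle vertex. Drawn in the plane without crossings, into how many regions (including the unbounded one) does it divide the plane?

W_54 has V = 54 + 1 = 55 vertices and E = 2·54 = 108 edges.
By Euler's formula F = 2 − V + E = 2 − 55 + 108 = 55.

55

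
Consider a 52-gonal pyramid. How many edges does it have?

A pyramid on an n-gon base has one n-gon and n triangles: V = 52 + 1 = 53, E = 2·52 = 104, F = 52 + 1 = 53.

104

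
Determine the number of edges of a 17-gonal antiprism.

68

An antiprism on an n-gon has two n-gon caps and 2n triangles: V = 2·17 = 34, E = 4·17 = 68, F = 2·17 + 2 = 36.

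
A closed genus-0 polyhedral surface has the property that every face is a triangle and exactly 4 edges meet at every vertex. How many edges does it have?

Each face has 3 edges and each edge borders two faces, so 2E = 3F.
Each vertex has degree 4, so 4V = 2E and hence V = 3F/4.
Euler: V − E + F = 2 ⇒ (3F/4) − (3F/2) + F = 2.
Multiply by 8: (6 − 12 + 8)F = 16, i.e. 2F = 16.
So F = 8, E = 3·8/2 = 12, V = 3·8/4 = 6.

12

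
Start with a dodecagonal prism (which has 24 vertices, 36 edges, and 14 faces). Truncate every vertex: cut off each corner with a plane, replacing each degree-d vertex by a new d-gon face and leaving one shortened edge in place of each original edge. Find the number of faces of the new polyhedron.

38

Truncation replaces each original edge-end by a new vertex, so V′ = 2E = 72.
Each original edge survives, and each old vertex of degree d contributes d new edges; summing degrees gives Σd = 2E, so E′ = E + 2E = 3E = 108.
Each original face survives and each original vertex becomes one new face: F′ = F + V = 38.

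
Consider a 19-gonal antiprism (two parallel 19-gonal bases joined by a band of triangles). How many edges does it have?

76

An antiprism on an n-gon has two n-gon caps and 2n triangles: V = 2·19 = 38, E = 4·19 = 76, F = 2·19 + 2 = 40.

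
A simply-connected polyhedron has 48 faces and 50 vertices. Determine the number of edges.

Here V − E + F = 2.
E = V + F − (2) = 50 + 48 − (2) = 96.

96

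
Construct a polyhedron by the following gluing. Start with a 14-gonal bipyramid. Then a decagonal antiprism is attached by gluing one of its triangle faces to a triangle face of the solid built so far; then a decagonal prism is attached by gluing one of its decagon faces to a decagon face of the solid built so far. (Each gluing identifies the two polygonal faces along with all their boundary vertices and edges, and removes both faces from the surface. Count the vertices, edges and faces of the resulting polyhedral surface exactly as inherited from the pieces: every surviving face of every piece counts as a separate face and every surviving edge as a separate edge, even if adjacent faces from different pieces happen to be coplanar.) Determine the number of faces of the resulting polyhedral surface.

A 14-gonal bipyramid: V=16, E=42, F=28.
Attach a decagonal antiprism (V=20, E=40, F=22) along a 3-gon: merge 3 vertices and 3 edges, delete both glued faces → V=33, E=79, F=48.
Attach a decagonal prism (V=20, E=30, F=12) along a 10-gon: merge 10 vertices and 10 edges, delete both glued faces → V=43, E=99, F=58.
Check: V − E + F = 43 − 99 + 58 = 2.

58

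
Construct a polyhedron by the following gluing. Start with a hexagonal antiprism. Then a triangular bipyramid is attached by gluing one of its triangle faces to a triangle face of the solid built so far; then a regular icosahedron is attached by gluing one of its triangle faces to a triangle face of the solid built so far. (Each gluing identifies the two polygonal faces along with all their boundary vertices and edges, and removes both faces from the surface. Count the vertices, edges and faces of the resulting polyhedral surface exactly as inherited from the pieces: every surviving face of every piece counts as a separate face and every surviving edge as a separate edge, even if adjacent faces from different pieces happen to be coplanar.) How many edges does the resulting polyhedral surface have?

A hexagonal antiprism: V=12, E=24, F=14.
Attach a triangular bipyramid (V=5, E=9, F=6) along a 3-gon: merge 3 vertices and 3 edges, delete both glued faces → V=14, E=30, F=18.
Attach a regular icosahedron (V=12, E=30, F=20) along a 3-gon: merge 3 vertices and 3 edges, delete both glued faces → V=23, E=57, F=36.
Check: V − E + F = 23 − 57 + 36 = 2.

57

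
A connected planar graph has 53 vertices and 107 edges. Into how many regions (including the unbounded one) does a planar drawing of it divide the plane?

Euler's formula for a connected plane graph: V − E + F = 2, so F = 2 − 53 + 107 = 56.

56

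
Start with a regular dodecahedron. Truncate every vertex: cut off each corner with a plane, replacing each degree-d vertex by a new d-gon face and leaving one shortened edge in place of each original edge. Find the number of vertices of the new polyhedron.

60

The base solid has V = 20, E = 30, F = 12.
Truncation replaces each original edge-end by a new vertex, so V′ = 2E = 60.
Each original edge survives, and each old vertex of degree d contributes d new edges; summing degrees gives Σd = 2E, so E′ = E + 2E = 3E = 90.
Each original face survives and each original vertex becomes one new face: F′ = F + V = 32.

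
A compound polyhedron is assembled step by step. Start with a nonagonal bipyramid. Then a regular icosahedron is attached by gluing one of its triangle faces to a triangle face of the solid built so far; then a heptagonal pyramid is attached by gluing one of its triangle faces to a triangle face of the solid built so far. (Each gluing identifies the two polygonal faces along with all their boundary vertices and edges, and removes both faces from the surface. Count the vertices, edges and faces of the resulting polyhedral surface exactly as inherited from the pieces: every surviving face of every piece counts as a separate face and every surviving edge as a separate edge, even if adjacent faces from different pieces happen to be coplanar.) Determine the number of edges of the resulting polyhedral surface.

A nonagonal bipyramid: V=11, E=27, F=18.
Attach a regular icosahedron (V=12, E=30, F=20) along a 3-gon: merge 3 vertices and 3 edges, delete both glued faces → V=20, E=54, F=36.
Attach a heptagonal pyramid (V=8, E=14, F=8) along a 3-gon: merge 3 vertices and 3 edges, delete both glued faces → V=25, E=65, F=42.
Check: V − E + F = 25 − 65 + 42 = 2.

65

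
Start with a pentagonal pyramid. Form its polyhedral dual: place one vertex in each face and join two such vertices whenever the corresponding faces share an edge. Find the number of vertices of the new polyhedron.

The base solid has V = 6, E = 10, F = 6.
The dual swaps V and F and preserves E: V′ = F = 6, E′ = E = 10, F′ = V = 6.

6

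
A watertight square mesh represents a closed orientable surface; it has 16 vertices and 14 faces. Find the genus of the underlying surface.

Every face is a square, so 2E = 4·14 = 56, giving E = 28.
χ = V − E + F = 16 − 28 + 14 = 2.
For a closed orientable surface χ = 2 − 2g, so g = (2 − (2))/2 = 0.

0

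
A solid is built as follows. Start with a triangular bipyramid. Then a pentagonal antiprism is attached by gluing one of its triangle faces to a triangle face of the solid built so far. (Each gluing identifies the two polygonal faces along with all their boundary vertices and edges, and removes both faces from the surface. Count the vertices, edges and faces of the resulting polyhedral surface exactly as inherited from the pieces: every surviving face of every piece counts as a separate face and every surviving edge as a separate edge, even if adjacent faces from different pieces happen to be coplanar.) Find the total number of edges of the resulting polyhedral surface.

A triangular bipyramid: V=5, E=9, F=6.
Attach a pentagonal antiprism (V=10, E=20, F=12) along a 3-gon: merge 3 vertices and 3 edges, delete both glued faces → V=12, E=26, F=16.
Check: V − E + F = 12 − 26 + 16 = 2.

26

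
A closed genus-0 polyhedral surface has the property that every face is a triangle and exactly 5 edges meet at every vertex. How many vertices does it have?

12

Each face has 3 edges and each edge borders two faces, so 2E = 3F.
Each vertex has degree 5, so 5V = 2E and hence V = 3F/5.
Euler: V − E + F = 2 ⇒ (3F/5) − (3F/2) + F = 2.
Multiply by 10: (6 − 15 + 10)F = 20, i.e. 1F = 20.
So F = 20, E = 3·20/2 = 30, V = 3·20/5 = 12.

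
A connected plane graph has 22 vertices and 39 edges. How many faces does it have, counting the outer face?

19

Euler's formula for a connected plane graph: V − E + F = 2, so F = 2 − 22 + 39 = 19.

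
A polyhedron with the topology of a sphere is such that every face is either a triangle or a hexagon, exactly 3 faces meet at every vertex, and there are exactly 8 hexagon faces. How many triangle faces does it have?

4

Let x be the number of triangles; then F = 8 + x.
Edge–face incidences: 2E = 6·8 + 3·x = 48 + 3x.
Every vertex has degree 3, so 3V = 2E.
Euler: V − E + F = 2 ⇒ (2E)/3 − E + (8 + x) = 2.
Multiply by 6: 2·(2E) − 3·(2E) + 6·(8 + x) = 12, i.e. 48 + 6x − (48 + 3x) = 12.
Collecting terms: 3x = 12, so x = 4.
Then 2E = 48 + 3·4 = 60, so E = 30, V = 2E/3 = 20, F = 8 + 4 = 12.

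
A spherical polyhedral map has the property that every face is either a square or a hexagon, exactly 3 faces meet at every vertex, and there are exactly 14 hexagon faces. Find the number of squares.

6

Let x be the number of squares; then F = 14 + x.
Edge–face incidences: 2E = 6·14 + 4·x = 84 + 4x.
Every vertex has degree 3, so 3V = 2E.
Euler: V − E + F = 2 ⇒ (2E)/3 − E + (14 + x) = 2.
Multiply by 6: 2·(2E) − 3·(2E) + 6·(14 + x) = 12, i.e. 84 + 6x − (84 + 4x) = 12.
Collecting terms: 2x = 12, so x = 6.
Then 2E = 84 + 4·6 = 108, so E = 54, V = 2E/3 = 36, F = 14 + 6 = 20.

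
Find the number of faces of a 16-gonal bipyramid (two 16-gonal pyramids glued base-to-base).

32

A bipyramid over an n-gon has 2n triangular faces and n + 2 vertices: V = 16 + 2 = 18, E = 3·16 = 48, F = 2·16 = 32.
Check: V − E + F = 18 − 48 + 32 = 2.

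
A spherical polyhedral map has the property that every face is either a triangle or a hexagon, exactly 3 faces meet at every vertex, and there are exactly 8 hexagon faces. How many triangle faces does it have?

Let x be the number of triangles; then F = 8 + x.
Edge–face incidences: 2E = 6·8 + 3·x = 48 + 3x.
Every vertex has degree 3, so 3V = 2E.
Euler: V − E + F = 2 ⇒ (2E)/3 − E + (8 + x) = 2.
Multiply by 6: 2·(2E) − 3·(2E) + 6·(8 + x) = 12, i.e. 48 + 6x − (48 + 3x) = 12.
Collecting terms: 3x = 12, so x = 4.
Then 2E = 48 + 3·4 = 60, so E = 30, V = 2E/3 = 20, F = 8 + 4 = 12.

4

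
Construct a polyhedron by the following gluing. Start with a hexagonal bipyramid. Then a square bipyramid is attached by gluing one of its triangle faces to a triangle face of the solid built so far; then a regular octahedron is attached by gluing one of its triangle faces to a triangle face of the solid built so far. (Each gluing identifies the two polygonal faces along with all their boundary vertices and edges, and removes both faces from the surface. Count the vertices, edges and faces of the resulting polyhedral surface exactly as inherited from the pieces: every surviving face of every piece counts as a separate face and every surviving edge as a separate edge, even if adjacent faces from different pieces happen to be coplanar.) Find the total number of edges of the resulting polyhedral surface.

36

A hexagonal bipyramid: V=8, E=18, F=12.
Attach a square bipyramid (V=6, E=12, F=8) along a 3-gon: merge 3 vertices and 3 edges, delete both glued faces → V=11, E=27, F=18.
Attach a regular octahedron (V=6, E=12, F=8) along a 3-gon: merge 3 vertices and 3 edges, delete both glued faces → V=14, E=36, F=24.
Check: V − E + F = 14 − 36 + 24 = 2.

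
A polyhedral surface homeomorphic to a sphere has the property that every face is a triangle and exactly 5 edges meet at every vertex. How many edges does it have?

30

Each face has 3 edges and each edge borders two faces, so 2E = 3F.
Each vertex has degree 5, so 5V = 2E and hence V = 3F/5.
Euler: V − E + F = 2 ⇒ (3F/5) − (3F/2) + F = 2.
Multiply by 10: (6 − 15 + 10)F = 20, i.e. 1F = 20.
So F = 20, E = 3·20/2 = 30, V = 3·20/5 = 12.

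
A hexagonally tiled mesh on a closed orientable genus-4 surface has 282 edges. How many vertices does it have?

χ = 2 − 2·4 = -6, and every face is a hexagon so 6F = 2E.
F = 2E/6 = 94. Then V = -6 + E − F = -6 + 282 − 94 = 182.

182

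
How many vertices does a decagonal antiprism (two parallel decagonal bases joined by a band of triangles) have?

An antiprism on an n-gon has two n-gon caps and 2n triangles: V = 2·10 = 20, E = 4·10 = 40, F = 2·10 + 2 = 22.

20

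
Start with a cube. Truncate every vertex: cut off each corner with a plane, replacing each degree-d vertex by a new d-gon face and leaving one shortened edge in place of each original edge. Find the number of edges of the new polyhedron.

The base solid has V = 8, E = 12, F = 6.
Truncation replaces each original edge-end by a new vertex, so V′ = 2E = 24.
Each original edge survives, and each old vertex of degree d contributes d new edges; summing degrees gives Σd = 2E, so E′ = E + 2E = 3E = 36.
Each original face survives and each original vertex becomes one new face: F′ = F + V = 14.

36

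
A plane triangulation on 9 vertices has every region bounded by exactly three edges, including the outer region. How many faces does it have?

In a plane triangulation 3F = 2E and V − E + F = 2, so F = 2V − 4 = 2·9 − 4 = 14.

14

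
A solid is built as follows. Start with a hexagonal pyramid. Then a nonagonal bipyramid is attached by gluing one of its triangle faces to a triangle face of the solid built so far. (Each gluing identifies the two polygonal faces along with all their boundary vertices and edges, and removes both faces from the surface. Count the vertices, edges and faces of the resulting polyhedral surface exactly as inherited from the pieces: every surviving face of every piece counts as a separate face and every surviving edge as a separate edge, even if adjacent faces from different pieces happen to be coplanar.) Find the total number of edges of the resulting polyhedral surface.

A hexagonal pyramid: V=7, E=12, F=7.
Attach a nonagonal bipyramid (V=11, E=27, F=18) along a 3-gon: merge 3 vertices and 3 edges, delete both glued faces → V=15, E=36, F=23.
Check: V − E + F = 15 − 36 + 23 = 2.

36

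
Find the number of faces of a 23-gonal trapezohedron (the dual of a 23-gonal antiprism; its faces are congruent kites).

46

The n-trapezohedron (dual of the n-antiprism) has V = 2·23 + 2 = 48, E = 4·23 = 92, F = 2·23 = 46.
Check: V − E + F = 48 − 92 + 46 = 2.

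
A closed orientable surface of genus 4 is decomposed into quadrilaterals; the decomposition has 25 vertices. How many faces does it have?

χ = 2 − 2·4 = -6, and every face is a square so 4F = 2E.
V − E + F = -6 with E = 4F/2 gives 25 − (4/2 − 1)·F = -6, so F = 31 and E = 62.

31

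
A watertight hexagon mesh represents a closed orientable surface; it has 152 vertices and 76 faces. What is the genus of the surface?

Every face is a hexagon, so 2E = 6·76 = 456, giving E = 228.
χ = V − E + F = 152 − 228 + 76 = 0.
For a closed orientable surface χ = 2 − 2g, so g = (2 − (0))/2 = 1.

1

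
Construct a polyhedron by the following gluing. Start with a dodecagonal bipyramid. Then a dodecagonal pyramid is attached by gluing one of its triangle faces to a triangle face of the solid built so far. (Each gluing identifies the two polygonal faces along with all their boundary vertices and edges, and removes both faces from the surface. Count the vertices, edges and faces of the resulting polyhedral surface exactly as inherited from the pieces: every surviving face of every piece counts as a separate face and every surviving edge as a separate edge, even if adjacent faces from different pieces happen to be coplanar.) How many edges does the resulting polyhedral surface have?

57

A dodecagonal bipyramid: V=14, E=36, F=24.
Attach a dodecagonal pyramid (V=13, E=24, F=13) along a 3-gon: merge 3 vertices and 3 edges, delete both glued faces → V=24, E=57, F=35.
Check: V − E + F = 24 − 57 + 35 = 2.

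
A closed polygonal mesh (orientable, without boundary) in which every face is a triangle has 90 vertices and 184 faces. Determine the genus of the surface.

Every face is a triangle, so 2E = 3·184 = 552, giving E = 276.
χ = V − E + F = 90 − 276 + 184 = -2.
For a closed orientable surface χ = 2 − 2g, so g = (2 − (-2))/2 = 2.

2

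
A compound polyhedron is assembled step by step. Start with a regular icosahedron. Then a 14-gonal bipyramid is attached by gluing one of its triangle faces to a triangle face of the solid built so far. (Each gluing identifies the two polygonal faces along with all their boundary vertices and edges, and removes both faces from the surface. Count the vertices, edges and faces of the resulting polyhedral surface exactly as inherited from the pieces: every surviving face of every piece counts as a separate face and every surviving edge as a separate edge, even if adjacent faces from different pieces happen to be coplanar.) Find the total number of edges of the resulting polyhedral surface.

69

A regular icosahedron: V=12, E=30, F=20.
Attach a 14-gonal bipyramid (V=16, E=42, F=28) along a 3-gon: merge 3 vertices and 3 edges, delete both glued faces → V=25, E=69, F=46.
Check: V − E + F = 25 − 69 + 46 = 2.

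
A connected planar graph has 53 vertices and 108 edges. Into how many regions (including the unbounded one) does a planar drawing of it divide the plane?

Euler's formula for a connected plane graph: V − E + F = 2, so F = 2 − 53 + 108 = 57.

57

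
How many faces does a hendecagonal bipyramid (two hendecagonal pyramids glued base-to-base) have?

22

A bipyramid over an n-gon has 2n triangular faces and n + 2 vertices: V = 11 + 2 = 13, E = 3·11 = 33, F = 2·11 = 22.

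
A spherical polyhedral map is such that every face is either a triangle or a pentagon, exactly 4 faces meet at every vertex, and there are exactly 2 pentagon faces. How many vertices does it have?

10

Let x be the number of triangles; then F = 2 + x.
Edge–face incidences: 2E = 5·2 + 3·x = 10 + 3x.
Every vertex has degree 4, so 4V = 2E.
Euler: V − E + F = 2 ⇒ (2E)/4 − E + (2 + x) = 2.
Multiply by 8: 2·(2E) − 4·(2E) + 8·(2 + x) = 16, i.e. 16 + 8x − 2·(10 + 3x) = 16.
Collecting terms: 2x − 4 = 16, so 2x = 20, so x = 10.
Then 2E = 10 + 3·10 = 40, so E = 20, V = 2E/4 = 10, F = 2 + 10 = 12.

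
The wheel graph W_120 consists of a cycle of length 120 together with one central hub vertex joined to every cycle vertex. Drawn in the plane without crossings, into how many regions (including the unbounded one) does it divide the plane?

W_120 has V = 120 + 1 = 121 vertices and E = 2·120 = 240 edges.
By Euler's formula F = 2 − V + E = 2 − 121 + 240 = 121.

121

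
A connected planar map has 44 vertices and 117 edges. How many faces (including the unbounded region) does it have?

75

Euler's formula for a connected plane graph: V − E + F = 2, so F = 2 − 44 + 117 = 75.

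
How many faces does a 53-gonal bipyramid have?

A bipyramid over an n-gon has 2n triangular faces and n + 2 vertices: V = 53 + 2 = 55, E = 3·53 = 159, F = 2·53 = 106.

106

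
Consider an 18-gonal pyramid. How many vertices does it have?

19

A pyramid on an n-gon base has one n-gon and n triangles: V = 18 + 1 = 19, E = 2·18 = 36, F = 18 + 1 = 19.
Check: V − E + F = 19 − 36 + 19 = 2.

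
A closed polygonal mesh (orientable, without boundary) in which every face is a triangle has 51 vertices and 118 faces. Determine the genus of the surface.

5

Every face is a triangle, so 2E = 3·118 = 354, giving E = 177.
χ = V − E + F = 51 − 177 + 118 = -8.
For a closed orientable surface χ = 2 − 2g, so g = (2 − (-8))/2 = 5.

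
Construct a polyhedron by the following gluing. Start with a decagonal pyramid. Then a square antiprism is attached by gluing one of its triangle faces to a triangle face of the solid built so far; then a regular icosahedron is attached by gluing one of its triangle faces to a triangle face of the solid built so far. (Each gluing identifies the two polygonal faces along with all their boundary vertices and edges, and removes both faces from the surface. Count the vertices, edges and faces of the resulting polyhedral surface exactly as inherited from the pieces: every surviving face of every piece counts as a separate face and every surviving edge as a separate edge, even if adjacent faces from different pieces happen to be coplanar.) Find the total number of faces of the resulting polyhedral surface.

A decagonal pyramid: V=11, E=20, F=11.
Attach a square antiprism (V=8, E=16, F=10) along a 3-gon: merge 3 vertices and 3 edges, delete both glued faces → V=16, E=33, F=19.
Attach a regular icosahedron (V=12, E=30, F=20) along a 3-gon: merge 3 vertices and 3 edges, delete both glued faces → V=25, E=60, F=37.
Check: V − E + F = 25 − 60 + 37 = 2.

37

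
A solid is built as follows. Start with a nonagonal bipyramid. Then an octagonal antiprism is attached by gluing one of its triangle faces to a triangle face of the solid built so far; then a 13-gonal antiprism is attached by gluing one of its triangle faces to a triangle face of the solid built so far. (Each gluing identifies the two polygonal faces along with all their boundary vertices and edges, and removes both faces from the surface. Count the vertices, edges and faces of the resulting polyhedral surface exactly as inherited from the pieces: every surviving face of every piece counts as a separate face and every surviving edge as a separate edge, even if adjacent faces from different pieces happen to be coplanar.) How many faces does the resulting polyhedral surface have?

A nonagonal bipyramid: V=11, E=27, F=18.
Attach an octagonal antiprism (V=16, E=32, F=18) along a 3-gon: merge 3 vertices and 3 edges, delete both glued faces → V=24, E=56, F=34.
Attach a 13-gonal antiprism (V=26, E=52, F=28) along a 3-gon: merge 3 vertices and 3 edges, delete both glued faces → V=47, E=105, F=60.
Check: V − E + F = 47 − 105 + 60 = 2.

60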